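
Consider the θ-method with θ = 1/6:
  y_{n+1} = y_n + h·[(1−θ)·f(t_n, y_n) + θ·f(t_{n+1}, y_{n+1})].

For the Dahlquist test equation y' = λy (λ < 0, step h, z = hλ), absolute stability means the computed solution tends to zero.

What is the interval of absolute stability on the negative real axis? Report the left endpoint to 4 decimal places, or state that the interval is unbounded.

z∈(-3.0000,0).

Test eqn y'=λy, z=hλ:
  y_{n+1} = y_n + z·[5/6·y_n + 1/6·y_{n+1}] ⇒ (1 − 1/6z)y_{n+1} = (1 + 5/6z)y_n
  ⇒ R(z) = (1 + 5/6z)/(1 − 1/6z).

Solve |R(x)|<1 on ℝ⁻.
x=-0.47: |R|=0.5641
R=−1: 1+5/6x = −1+1/6x ⇒ -2/3x=2 ⇒ x=2/(-2/3)=-3.0000
Confirm numerically:
  x=-2.600: |R|=0.81395 <1
  x=-1.389: |R|=0.12789 <1
  x=-1.380: |R|=0.12195 <1
  x=-1.305: |R|=0.07187 <1
  x=-3.500: |R|=1.21053 >1
  x=-3.428: |R|=1.18159 >1
  x=-3.148: |R|=1.06471 >1
Stable set (-3.0000, 0).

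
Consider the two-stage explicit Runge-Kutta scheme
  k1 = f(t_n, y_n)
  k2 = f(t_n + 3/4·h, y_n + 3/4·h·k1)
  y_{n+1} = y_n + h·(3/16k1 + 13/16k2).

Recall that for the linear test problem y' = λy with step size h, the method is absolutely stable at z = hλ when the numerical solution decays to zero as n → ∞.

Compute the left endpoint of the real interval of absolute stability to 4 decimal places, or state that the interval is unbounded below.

left endpoint -1.6410.

Set f=λy, z=hλ:
  k1=λy_n ⇒ h·k1=z·y_n;  k2=λ(1+3/4z)y_n ⇒ h·k2=z(1+3/4z)y_n
  y_{n+1}/y_n = 1 + 3/16z + 13/16z(1+3/4z) = 1 + z + 39/64z²
  ⇒ R(z) = 1 + z + 39/64z².

Solve |R(x)|<1 on ℝ⁻.
x=-1.73: |R|=1.0938
R=1: x+39/64x²=0 ⇒ x=−64/39=-1.6410; min R=1−1/(4·39/64)=0.5897>−1
Confirm numerically:
  x=-1.393: |R|=0.78946 <1
  x=-1.163: |R|=0.66122 <1
  x=-1.144: |R|=0.65351 <1
  x=-0.812: |R|=0.58979 <1
  x=-1.873: |R|=1.26477 >1
  x=-1.734: |R|=1.09824 >1
  x=-1.691: |R|=1.05150 >1
So |R|<1 on (-1.6410, 0).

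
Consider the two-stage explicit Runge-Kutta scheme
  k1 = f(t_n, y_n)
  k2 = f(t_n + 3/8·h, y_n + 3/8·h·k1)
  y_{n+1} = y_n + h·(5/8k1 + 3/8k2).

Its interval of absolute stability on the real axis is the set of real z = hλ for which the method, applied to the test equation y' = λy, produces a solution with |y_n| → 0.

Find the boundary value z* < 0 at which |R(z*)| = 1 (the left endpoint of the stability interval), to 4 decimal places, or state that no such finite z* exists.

z* = -7.1111.

Set f=λy, z=hλ:
  k1=λy_n ⇒ h·k1=z·y_n;  k2=λ(1+3/8z)y_n ⇒ h·k2=z(1+3/8z)y_n
  y_{n+1}/y_n = 1 + 5/8z + 3/8z(1+3/8z) = 1 + z + 9/64z²
  R(z) = 1 + z + 9/64z².

Boundary: |R(x)|=1, x<0.
x=-1.61: |R|=0.2455
R=1: x+9/64x²=0 ⇒ x=−64/9=-7.1111; min R=1−1/(4·9/64)=-0.7778>−1
Confirm numerically:
  x=-6.955: |R|=0.84732 <1
  x=-5.942: |R|=0.02310 <1
  x=-5.486: |R|=0.25372 <1
  x=-3.885: |R|=0.76252 <1
  x=-7.598: |R|=1.52023 >1
  x=-7.535: |R|=1.44916 >1
  x=-7.257: |R|=1.14888 >1
So |R|<1 on (-7.1111, 0).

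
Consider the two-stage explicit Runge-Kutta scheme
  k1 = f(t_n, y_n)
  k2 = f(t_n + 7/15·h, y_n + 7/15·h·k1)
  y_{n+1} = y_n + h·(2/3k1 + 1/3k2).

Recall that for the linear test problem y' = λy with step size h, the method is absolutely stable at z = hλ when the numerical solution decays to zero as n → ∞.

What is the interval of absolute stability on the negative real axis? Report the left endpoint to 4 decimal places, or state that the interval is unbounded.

Set f=λy, z=hλ:
  k1=λy_n ⇒ h·k1=z·y_n;  k2=λ(1+7/15z)y_n ⇒ h·k2=z(1+7/15z)y_n
  y_{n+1}/y_n = 1 + 2/3z + 1/3z(1+7/15z) = 1 + z + 7/45z²
  R(z) = 1 + z + 7/45z².

Need |R(x)|<1, x<0.
x=-1.43: |R|=0.1119
R=1: x+7/45x²=0 ⇒ x=−45/7=-6.4286; min R=1−1/(4·7/45)=-0.6071>−1
Confirm numerically:
  x=-6.196: |R|=0.77584 <1
  x=-5.593: |R|=0.27303 <1
  x=-4.402: |R|=0.38771 <1
  x=-3.876: |R|=0.53903 <1
  x=-6.937: |R|=1.54864 >1
  x=-6.577: |R|=1.15186 >1
So |R|<1 on (-6.4286, 0).

(-6.4286, 0).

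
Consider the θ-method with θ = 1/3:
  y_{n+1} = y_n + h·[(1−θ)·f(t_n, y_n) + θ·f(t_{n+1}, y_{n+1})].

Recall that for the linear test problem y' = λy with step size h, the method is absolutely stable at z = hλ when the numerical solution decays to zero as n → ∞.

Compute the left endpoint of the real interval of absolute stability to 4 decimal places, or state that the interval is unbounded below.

z* = -6.0000.

With y'=λy (z=hλ):
  y_{n+1} = y_n + z·[2/3·y_n + 1/3·y_{n+1}] ⇒ (1 − 1/3z)y_{n+1} = (1 + 2/3z)y_n
  ⇒ R(z) = (1 + 2/3z)/(1 − 1/3z).

Find x<0 with |R(x)|<1.
x=-1.28: |R|=0.1028
R=−1: 1+2/3x = −1+1/3x ⇒ -1/3x=2 ⇒ x=2/(-1/3)=-6.0000
Confirm numerically:
  x=-5.422: |R|=0.93137 <1
  x=-4.969: |R|=0.87062 <1
  x=-4.463: |R|=0.79405 <1
  x=-6.459: |R|=1.04853 >1
  x=-6.272: |R|=1.02934 >1
  x=-6.084: |R|=1.00925 >1
Interval (-6.0000, 0).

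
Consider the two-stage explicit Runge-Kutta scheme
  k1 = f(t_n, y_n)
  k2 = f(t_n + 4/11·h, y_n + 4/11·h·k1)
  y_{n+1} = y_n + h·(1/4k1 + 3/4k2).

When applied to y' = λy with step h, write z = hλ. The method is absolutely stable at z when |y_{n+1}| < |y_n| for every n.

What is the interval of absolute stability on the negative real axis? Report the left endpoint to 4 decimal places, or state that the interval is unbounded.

(-3.6667, 0).

Test eqn y'=λy, z=hλ:
  k1=λy_n ⇒ h·k1=z·y_n;  k2=λ(1+4/11z)y_n ⇒ h·k2=z(1+4/11z)y_n
  y_{n+1}/y_n = 1 + 1/4z + 3/4z(1+4/11z) = 1 + z + 3/11z²
  Hence R(z) = 1 + z + 3/11z².

Find x<0 with |R(x)|<1.
x=-0.57: |R|=0.5186
R=1: x+3/11x²=0 ⇒ x=−11/3=-3.6667; min R=1−1/(4·3/11)=0.0833>−1
Confirm numerically:
  x=-3.043: |R|=0.48241 <1
  x=-2.011: |R|=0.09194 <1
  x=-1.711: |R|=0.08741 <1
  x=-4.016: |R|=1.38262 >1
  x=-3.906: |R|=1.25496 >1
Stable set (-3.6667, 0).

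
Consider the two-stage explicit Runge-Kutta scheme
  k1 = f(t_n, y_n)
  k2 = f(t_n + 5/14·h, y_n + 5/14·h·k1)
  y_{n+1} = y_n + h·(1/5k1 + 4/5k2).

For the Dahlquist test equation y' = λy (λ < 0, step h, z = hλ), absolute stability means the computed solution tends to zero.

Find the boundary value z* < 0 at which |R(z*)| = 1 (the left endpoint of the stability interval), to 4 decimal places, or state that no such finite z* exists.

With y'=λy (z=hλ):
  k1=λy_n ⇒ h·k1=z·y_n;  k2=λ(1+5/14z)y_n ⇒ h·k2=z(1+5/14z)y_n
  y_{n+1}/y_n = 1 + 1/5z + 4/5z(1+5/14z) = 1 + z + 2/7z²
  so R(z) = 1 + z + 2/7z².

Find x<0 with |R(x)|<1.
x=-1.32: |R|=0.1778
R=1: x+2/7x²=0 ⇒ x=−7/2=-3.5000; min R=1−1/(4·2/7)=0.1250>−1
Confirm numerically:
  x=-3.319: |R|=0.82836 <1
  x=-3.228: |R|=0.74914 <1
  x=-2.619: |R|=0.34076 <1
  x=-2.421: |R|=0.25364 <1
  x=-4.069: |R|=1.66150 >1
  x=-3.846: |R|=1.38020 >1
  x=-3.630: |R|=1.13483 >1
So |R|<1 on (-3.5000, 0).

left endpoint -3.5000.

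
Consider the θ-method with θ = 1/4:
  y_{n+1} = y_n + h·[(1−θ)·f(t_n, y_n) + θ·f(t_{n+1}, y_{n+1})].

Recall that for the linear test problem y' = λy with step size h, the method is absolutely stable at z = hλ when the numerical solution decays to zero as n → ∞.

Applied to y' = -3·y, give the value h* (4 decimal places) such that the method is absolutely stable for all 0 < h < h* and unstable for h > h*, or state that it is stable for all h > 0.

(-4.0000,0); λ=-3 ⇒ h* = (4)/3 = 1.3333.

On y'=λy, z=hλ:
  y_{n+1} = y_n + z·[3/4·y_n + 1/4·y_{n+1}] ⇒ (1 − 1/4z)y_{n+1} = (1 + 3/4z)y_n
  so R(z) = (1 + 3/4z)/(1 − 1/4z).

Boundary: |R(x)|=1, x<0.
x=-1.24: |R|=0.0534
R=−1: 1+3/4x = −1+1/4x ⇒ -1/2x=2 ⇒ x=2/(-1/2)=-4.0000
Confirm numerically:
  x=-3.936: |R|=0.98387 <1
  x=-2.678: |R|=0.60407 <1
  x=-1.723: |R|=0.20426 <1
  x=-4.121: |R|=1.02980 >1
  x=-4.086: |R|=1.02127 >1
Stable set (-4.0000, 0).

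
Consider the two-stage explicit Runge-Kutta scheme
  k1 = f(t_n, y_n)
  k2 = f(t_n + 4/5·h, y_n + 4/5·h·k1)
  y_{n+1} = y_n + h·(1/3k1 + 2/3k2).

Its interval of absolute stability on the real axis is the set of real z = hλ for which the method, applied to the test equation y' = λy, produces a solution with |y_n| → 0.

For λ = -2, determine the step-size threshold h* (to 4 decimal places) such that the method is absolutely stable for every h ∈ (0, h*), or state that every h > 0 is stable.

On y'=λy, z=hλ:
  k1=λy_n ⇒ h·k1=z·y_n;  k2=λ(1+4/5z)y_n ⇒ h·k2=z(1+4/5z)y_n
  y_{n+1}/y_n = 1 + 1/3z + 2/3z(1+4/5z) = 1 + z + 8/15z²
  ⇒ R(z) = 1 + z + 8/15z².

Solve |R(x)|<1 on ℝ⁻.
x=-0.96: |R|=0.5315
R=1: x+8/15x²=0 ⇒ x=−15/8=-1.8750; min R=1−1/(4·8/15)=0.5312>−1
Confirm numerically:
  x=-1.814: |R|=0.94098 <1
  x=-1.652: |R|=0.80352 <1
  x=-1.392: |R|=0.64142 <1
  x=-2.432: |R|=1.72247 >1
  x=-2.128: |R|=1.28714 >1
So |R|<1 on (-1.8750, 0).

(-1.8750,0); λ=-2 ⇒ h* = (15/8)/2 = 0.9375.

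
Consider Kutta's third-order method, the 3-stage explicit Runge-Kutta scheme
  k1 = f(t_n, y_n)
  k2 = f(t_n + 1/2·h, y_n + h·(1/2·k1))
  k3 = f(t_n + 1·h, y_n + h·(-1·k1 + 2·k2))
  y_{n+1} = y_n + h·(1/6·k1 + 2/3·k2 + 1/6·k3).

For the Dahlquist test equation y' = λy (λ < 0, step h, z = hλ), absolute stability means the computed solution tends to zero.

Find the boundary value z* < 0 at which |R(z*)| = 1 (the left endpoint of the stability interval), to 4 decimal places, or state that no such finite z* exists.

z* = -2.5127.

Test eqn y'=λy, z=hλ:
  order 3, 3-stage ⇒ R(z)=1+z+z^2/2+z^3/6
  (e.g. R(-0.57)=0.56158, |R|=0.56158)

Find x<0 with |R(x)|<1.
x=-0.57: |R|=0.5616
|R(-2.63)|=1.2035 |R(-1.5)|=0.0625 |R(-0.91)|=0.3785
Bisect:
  x_lo=-2.9506 |R|=1.8789  x_hi=-0.2858 |R|=0.7512
  mid=-1.61817 |R|=0.01512 →hi
  mid=-2.28437 |R|=0.66197 →hi
  mid=-2.61747 |R|=1.18068 →lo
  mid=-2.45092 |R|=0.90120 →hi
  mid=-2.53420 |R|=1.03562 →lo
  mid=-2.49256 |R|=0.96712 →hi
  mid=-2.51338 |R|=1.00104 →lo
  mid=-2.50297 |R|=0.98400 →hi
  mid=-2.50817 |R|=0.99250 →hi
  mid=-2.51078 |R|=0.99677 →hi
  ...
  [-2.51289,-2.51273] ⇒ x*=-2.5127
Stable set (-2.5127, 0).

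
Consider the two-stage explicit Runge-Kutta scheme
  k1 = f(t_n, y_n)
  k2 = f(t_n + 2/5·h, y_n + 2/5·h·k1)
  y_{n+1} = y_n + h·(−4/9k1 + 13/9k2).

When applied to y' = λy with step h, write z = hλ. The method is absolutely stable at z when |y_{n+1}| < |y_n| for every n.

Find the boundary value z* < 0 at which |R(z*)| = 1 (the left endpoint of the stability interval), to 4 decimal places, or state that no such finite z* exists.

Test eqn y'=λy, z=hλ:
  k1=λy_n ⇒ h·k1=z·y_n;  k2=λ(1+2/5z)y_n ⇒ h·k2=z(1+2/5z)y_n
  y_{n+1}/y_n = 1 − 4/9z + 13/9z(1+2/5z) = 1 + z + 26/45z²
  Hence R(z) = 1 + z + 26/45z².

Find x<0 with |R(x)|<1.
x=-0.33: |R|=0.7329
R=1: x+26/45x²=0 ⇒ x=−45/26=-1.7308; min R=1−1/(4·26/45)=0.5673>−1
Confirm numerically:
  x=-1.602: |R|=0.88081 <1
  x=-1.363: |R|=0.71038 <1
  x=-1.172: |R|=0.62163 <1
  x=-0.816: |R|=0.56872 <1
  x=-2.242: |R|=1.66224 >1
  x=-2.137: |R|=1.50158 >1
  x=-1.888: |R|=1.17151 >1
Stable set (-1.7308, 0).

z* = -1.7308.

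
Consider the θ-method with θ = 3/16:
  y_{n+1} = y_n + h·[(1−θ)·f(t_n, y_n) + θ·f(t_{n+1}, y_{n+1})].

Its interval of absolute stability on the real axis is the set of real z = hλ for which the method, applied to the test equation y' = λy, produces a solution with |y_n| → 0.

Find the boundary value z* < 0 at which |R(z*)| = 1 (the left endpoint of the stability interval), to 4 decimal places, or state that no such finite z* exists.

Set f=λy, z=hλ:
  y_{n+1} = y_n + z·[13/16·y_n + 3/16·y_{n+1}] ⇒ (1 − 3/16z)y_{n+1} = (1 + 13/16z)y_n
  ⇒ R(z) = (1 + 13/16z)/(1 − 3/16z).

Find x<0 with |R(x)|<1.
x=-0.3: |R|=0.7160
R=−1: 1+13/16x = −1+3/16x ⇒ -5/8x=2 ⇒ x=2/(-5/8)=-3.2000
Confirm numerically:
  x=-3.089: |R|=0.95607 <1
  x=-3.036: |R|=0.93468 <1
  x=-2.611: |R|=0.75286 <1
  x=-1.753: |R|=0.31935 <1
  x=-3.722: |R|=1.19215 >1
  x=-3.440: |R|=1.09119 >1
So |R|<1 on (-3.2000, 0).

z* = -3.2000.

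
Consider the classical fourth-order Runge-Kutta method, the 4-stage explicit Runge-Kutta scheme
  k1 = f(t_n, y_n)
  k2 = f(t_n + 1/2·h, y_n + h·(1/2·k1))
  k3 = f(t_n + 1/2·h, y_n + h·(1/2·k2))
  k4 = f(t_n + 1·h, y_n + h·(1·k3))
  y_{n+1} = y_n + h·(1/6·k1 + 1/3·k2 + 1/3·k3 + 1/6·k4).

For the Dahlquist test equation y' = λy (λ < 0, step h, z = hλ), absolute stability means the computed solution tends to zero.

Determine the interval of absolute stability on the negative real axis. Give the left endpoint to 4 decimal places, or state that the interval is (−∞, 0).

Set f=λy, z=hλ:
  order 4, 4-stage ⇒ R(z)=1+z+z^2/2+z^3/6+z^4/24
  (e.g. R(-1.15)=0.33065, |R|=0.33065)

Need |R(x)|<1, x<0.
x=-1.15: |R|=0.3306
|R(-2.68)|=0.8525 |R(-2.53)|=0.6786 |R(-2.46)|=0.6106
Bisect:
  x_lo=-3.6227 |R|=3.1920  x_hi=-0.2826 |R|=0.7538
  mid=-1.95268 |R|=0.31866 →hi
  mid=-2.78772 |R|=1.00366 →lo
  mid=-2.37020 |R|=0.53450 →hi
  mid=-2.57896 |R|=0.73094 →hi
  mid=-2.68334 |R|=0.85685 →hi
  mid=-2.73553 |R|=0.92752 →hi
  mid=-2.76162 |R|=0.96489 →hi
  ...
  [-2.78547,-2.78527] ⇒ x*=-2.7853
Interval (-2.7853, 0).

(-2.7853, 0).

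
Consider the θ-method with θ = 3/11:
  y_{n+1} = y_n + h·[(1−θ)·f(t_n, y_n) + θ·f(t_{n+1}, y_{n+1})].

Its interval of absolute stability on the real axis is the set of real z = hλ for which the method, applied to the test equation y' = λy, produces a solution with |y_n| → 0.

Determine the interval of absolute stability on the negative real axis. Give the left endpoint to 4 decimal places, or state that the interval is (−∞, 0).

On y'=λy, z=hλ:
  y_{n+1} = y_n + z·[8/11·y_n + 3/11·y_{n+1}] ⇒ (1 − 3/11z)y_{n+1} = (1 + 8/11z)y_n
  Hence R(z) = (1 + 8/11z)/(1 − 3/11z).

Need |R(x)|<1, x<0.
x=-0.34: |R|=0.6889
R=−1: 1+8/11x = −1+3/11x ⇒ -5/11x=2 ⇒ x=2/(-5/11)=-4.4000
Confirm numerically:
  x=-3.810: |R|=0.86848 <1
  x=-2.857: |R|=0.60579 <1
  x=-2.440: |R|=0.46507 <1
  x=-4.651: |R|=1.05029 >1
  x=-4.468: |R|=1.01393 >1
So |R|<1 on (-4.4000, 0).

z∈(-4.4000,0).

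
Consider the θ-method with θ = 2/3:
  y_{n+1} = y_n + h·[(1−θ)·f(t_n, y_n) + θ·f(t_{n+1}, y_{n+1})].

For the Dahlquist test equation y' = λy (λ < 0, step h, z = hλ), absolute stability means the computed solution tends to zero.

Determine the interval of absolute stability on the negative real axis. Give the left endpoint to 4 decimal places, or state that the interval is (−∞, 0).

On y'=λy, z=hλ:
  y_{n+1} = y_n + z·[1/3·y_n + 2/3·y_{n+1}] ⇒ (1 − 2/3z)y_{n+1} = (1 + 1/3z)y_n
  Hence R(z) = (1 + 1/3z)/(1 − 2/3z).

Boundary: |R(x)|=1, x<0.
x=-1.16: |R|=0.3459
x=-2: |R|=0.1429
x=-10: |R|=0.3043
x=-100: |R|=0.4778
θ=2/3≥1/2 ⇒ |1+1/3x|<|1−2/3x| ∀x<0 ⇒ stable on all of ℝ⁻.

unbounded; (−∞, 0).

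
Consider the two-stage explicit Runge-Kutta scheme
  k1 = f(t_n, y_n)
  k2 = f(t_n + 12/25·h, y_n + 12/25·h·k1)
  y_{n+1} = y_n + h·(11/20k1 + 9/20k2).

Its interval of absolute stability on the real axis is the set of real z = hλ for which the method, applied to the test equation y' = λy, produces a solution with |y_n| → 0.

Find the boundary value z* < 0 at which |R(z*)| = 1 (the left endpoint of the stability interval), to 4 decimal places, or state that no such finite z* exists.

z* = -4.6296.

Set f=λy, z=hλ:
  k1=λy_n ⇒ h·k1=z·y_n;  k2=λ(1+12/25z)y_n ⇒ h·k2=z(1+12/25z)y_n
  y_{n+1}/y_n = 1 + 11/20z + 9/20z(1+12/25z) = 1 + z + 27/125z²
  R(z) = 1 + z + 27/125z².

Solve |R(x)|<1 on ℝ⁻.
x=-0.91: |R|=0.2689
R=1: x+27/125x²=0 ⇒ x=−125/27=-4.6296; min R=1−1/(4·27/125)=-0.1574>−1
Confirm numerically:
  x=-3.704: |R|=0.25944 <1
  x=-3.675: |R|=0.24221 <1
  x=-3.292: |R|=0.04885 <1
  x=-2.120: |R|=0.14921 <1
  x=-4.939: |R|=1.33004 >1
  x=-4.780: |R|=1.15525 >1
  x=-4.735: |R|=1.10777 >1
Interval (-4.6296, 0).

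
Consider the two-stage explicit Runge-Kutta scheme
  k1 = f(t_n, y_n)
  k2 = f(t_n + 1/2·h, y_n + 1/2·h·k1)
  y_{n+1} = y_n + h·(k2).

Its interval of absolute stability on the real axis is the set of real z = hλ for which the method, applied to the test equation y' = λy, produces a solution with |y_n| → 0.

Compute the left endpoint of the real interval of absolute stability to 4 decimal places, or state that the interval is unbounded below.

z* = -2.0000.

Test eqn y'=λy, z=hλ:
  k1=λy_n ⇒ h·k1=z·y_n;  k2=λ(1+1/2z)y_n ⇒ h·k2=z(1+1/2z)y_n
  y_{n+1}/y_n = 1 + z(1+1/2z) = 1 + z + 1/2z²
  R(z) = 1 + z + 1/2z².

Find x<0 with |R(x)|<1.
x=-1.61: |R|=0.6861
R=1: x+1/2x²=0 ⇒ x=−2=-2.0000; min R=1−1/(4·1/2)=0.5000>−1
Confirm numerically:
  x=-1.975: |R|=0.97531 <1
  x=-1.771: |R|=0.79722 <1
  x=-1.615: |R|=0.68911 <1
  x=-0.955: |R|=0.50101 <1
  x=-2.358: |R|=1.42208 >1
  x=-2.265: |R|=1.30011 >1
So |R|<1 on (-2.0000, 0).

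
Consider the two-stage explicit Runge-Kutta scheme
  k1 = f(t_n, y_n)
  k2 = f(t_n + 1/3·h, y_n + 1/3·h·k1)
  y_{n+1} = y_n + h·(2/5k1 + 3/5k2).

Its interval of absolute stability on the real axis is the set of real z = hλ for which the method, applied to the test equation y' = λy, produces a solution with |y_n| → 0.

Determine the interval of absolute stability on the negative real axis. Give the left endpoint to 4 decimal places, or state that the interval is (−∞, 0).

Test eqn y'=λy, z=hλ:
  k1=λy_n ⇒ h·k1=z·y_n;  k2=λ(1+1/3z)y_n ⇒ h·k2=z(1+1/3z)y_n
  y_{n+1}/y_n = 1 + 2/5z + 3/5z(1+1/3z) = 1 + z + 1/5z²
  ⇒ R(z) = 1 + z + 1/5z².

Find x<0 with |R(x)|<1.
x=-1.21: |R|=0.0828
R=1: x+1/5x²=0 ⇒ x=−5=-5.0000; min R=1−1/(4·1/5)=-0.2500>−1
Confirm numerically:
  x=-4.070: |R|=0.24298 <1
  x=-3.190: |R|=0.15478 <1
  x=-3.165: |R|=0.16155 <1
  x=-2.621: |R|=0.24707 <1
  x=-5.480: |R|=1.52608 >1
  x=-5.432: |R|=1.46932 >1
  x=-5.265: |R|=1.27904 >1
Interval (-5.0000, 0).

(-5.0000, 0).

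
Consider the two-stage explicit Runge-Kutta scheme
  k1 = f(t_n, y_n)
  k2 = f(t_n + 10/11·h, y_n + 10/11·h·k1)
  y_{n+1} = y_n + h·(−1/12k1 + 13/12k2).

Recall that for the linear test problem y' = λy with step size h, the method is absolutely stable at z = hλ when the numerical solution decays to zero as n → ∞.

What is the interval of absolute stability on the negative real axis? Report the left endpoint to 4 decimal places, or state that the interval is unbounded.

Test eqn y'=λy, z=hλ:
  k1=λy_n ⇒ h·k1=z·y_n;  k2=λ(1+10/11z)y_n ⇒ h·k2=z(1+10/11z)y_n
  y_{n+1}/y_n = 1 − 1/12z + 13/12z(1+10/11z) = 1 + z + 65/66z²
  ⇒ R(z) = 1 + z + 65/66z².

Boundary: |R(x)|=1, x<0.
x=-1.01: |R|=0.9946
R=1: x+65/66x²=0 ⇒ x=−66/65=-1.0154; min R=1−1/(4·65/66)=0.7462>−1
Confirm numerically:
  x=-0.983: |R|=0.96865 <1
  x=-0.939: |R|=0.92936 <1
  x=-0.408: |R|=0.75594 <1
  x=-1.571: |R|=1.85965 >1
  x=-1.100: |R|=1.09167 >1
Interval (-1.0154, 0).

(-1.0154, 0).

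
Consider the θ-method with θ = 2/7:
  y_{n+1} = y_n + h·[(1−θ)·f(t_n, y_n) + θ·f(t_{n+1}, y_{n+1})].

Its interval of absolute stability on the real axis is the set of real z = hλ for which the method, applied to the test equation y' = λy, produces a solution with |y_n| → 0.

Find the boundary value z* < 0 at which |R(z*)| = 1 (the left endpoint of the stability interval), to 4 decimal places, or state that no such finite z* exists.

z* = -4.6667.

With y'=λy (z=hλ):
  y_{n+1} = y_n + z·[5/7·y_n + 2/7·y_{n+1}] ⇒ (1 − 2/7z)y_{n+1} = (1 + 5/7z)y_n
  ⇒ R(z) = (1 + 5/7z)/(1 − 2/7z).

Solve |R(x)|<1 on ℝ⁻.
x=-0.64: |R|=0.4589
R=−1: 1+5/7x = −1+2/7x ⇒ -3/7x=2 ⇒ x=2/(-3/7)=-4.6667
Confirm numerically:
  x=-3.797: |R|=0.82123 <1
  x=-2.361: |R|=0.40991 <1
  x=-2.311: |R|=0.39193 <1
  x=-1.890: |R|=0.22727 <1
  x=-5.097: |R|=1.07508 >1
  x=-5.078: |R|=1.07193 >1
  x=-4.933: |R|=1.04737 >1
So |R|<1 on (-4.6667, 0).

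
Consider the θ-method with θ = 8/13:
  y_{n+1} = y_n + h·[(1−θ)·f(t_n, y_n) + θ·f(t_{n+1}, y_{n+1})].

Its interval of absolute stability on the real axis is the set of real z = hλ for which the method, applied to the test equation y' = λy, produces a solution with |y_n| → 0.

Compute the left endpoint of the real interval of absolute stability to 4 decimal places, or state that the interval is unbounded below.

unbounded; (−∞, 0).

Test eqn y'=λy, z=hλ:
  y_{n+1} = y_n + z·[5/13·y_n + 8/13·y_{n+1}] ⇒ (1 − 8/13z)y_{n+1} = (1 + 5/13z)y_n
  ⇒ R(z) = (1 + 5/13z)/(1 − 8/13z).

Need |R(x)|<1, x<0.
x=-0.83: |R|=0.4506
x=-2: |R|=0.1034
x=-10: |R|=0.3978
x=-100: |R|=0.5990
θ=8/13≥1/2 ⇒ |1+5/13x|<|1−8/13x| ∀x<0 ⇒ stable on all of ℝ⁻.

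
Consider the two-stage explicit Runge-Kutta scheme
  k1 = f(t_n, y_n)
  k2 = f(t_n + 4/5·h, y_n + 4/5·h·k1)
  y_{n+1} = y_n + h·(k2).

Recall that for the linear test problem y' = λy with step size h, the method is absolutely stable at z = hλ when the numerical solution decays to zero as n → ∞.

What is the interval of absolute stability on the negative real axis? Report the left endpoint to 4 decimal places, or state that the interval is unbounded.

On y'=λy, z=hλ:
  k1=λy_n ⇒ h·k1=z·y_n;  k2=λ(1+4/5z)y_n ⇒ h·k2=z(1+4/5z)y_n
  y_{n+1}/y_n = 1 + z(1+4/5z) = 1 + z + 4/5z²
  ⇒ R(z) = 1 + z + 4/5z².

Boundary: |R(x)|=1, x<0.
x=-1.15: |R|=0.9080
R=1: x+4/5x²=0 ⇒ x=−5/4=-1.2500; min R=1−1/(4·4/5)=0.6875>−1
Confirm numerically:
  x=-1.070: |R|=0.84592 <1
  x=-0.812: |R|=0.71548 <1
  x=-0.597: |R|=0.68813 <1
  x=-1.677: |R|=1.57286 >1
  x=-1.455: |R|=1.23862 >1
  x=-1.399: |R|=1.16676 >1
So |R|<1 on (-1.2500, 0).

(-1.2500, 0).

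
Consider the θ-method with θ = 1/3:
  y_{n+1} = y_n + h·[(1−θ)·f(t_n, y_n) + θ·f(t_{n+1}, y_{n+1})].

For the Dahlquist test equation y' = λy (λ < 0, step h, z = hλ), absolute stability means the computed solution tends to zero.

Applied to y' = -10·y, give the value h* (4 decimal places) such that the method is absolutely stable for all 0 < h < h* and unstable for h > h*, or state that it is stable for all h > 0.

(-6.0000,0); λ=-10 ⇒ h* = (6)/10 = 0.6000.

Set f=λy, z=hλ:
  y_{n+1} = y_n + z·[2/3·y_n + 1/3·y_{n+1}] ⇒ (1 − 1/3z)y_{n+1} = (1 + 2/3z)y_n
  R(z) = (1 + 2/3z)/(1 − 1/3z).

Solve |R(x)|<1 on ℝ⁻.
x=-0.64: |R|=0.4725
R=−1: 1+2/3x = −1+1/3x ⇒ -1/3x=2 ⇒ x=2/(-1/3)=-6.0000
Confirm numerically:
  x=-4.233: |R|=0.75570 <1
  x=-3.231: |R|=0.55561 <1
  x=-2.641: |R|=0.40454 <1
  x=-6.128: |R|=1.01402 >1
  x=-6.089: |R|=1.00979 >1
So |R|<1 on (-6.0000, 0).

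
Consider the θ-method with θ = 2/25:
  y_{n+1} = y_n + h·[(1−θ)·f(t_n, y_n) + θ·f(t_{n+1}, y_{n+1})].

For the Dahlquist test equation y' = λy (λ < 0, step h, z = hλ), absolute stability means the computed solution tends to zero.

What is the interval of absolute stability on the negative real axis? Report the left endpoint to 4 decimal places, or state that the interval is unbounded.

z∈(-2.3810,0).

On y'=λy, z=hλ:
  y_{n+1} = y_n + z·[23/25·y_n + 2/25·y_{n+1}] ⇒ (1 − 2/25z)y_{n+1} = (1 + 23/25z)y_n
  R(z) = (1 + 23/25z)/(1 − 2/25z).

Solve |R(x)|<1 on ℝ⁻.
x=-0.83: |R|=0.2217
R=−1: 1+23/25x = −1+2/25x ⇒ -21/25x=2 ⇒ x=2/(-21/25)=-2.3810
Confirm numerically:
  x=-2.096: |R|=0.79501 <1
  x=-2.054: |R|=0.76412 <1
  x=-1.551: |R|=0.37980 <1
  x=-1.085: |R|=0.00166 <1
  x=-2.806: |R|=1.29158 >1
  x=-2.544: |R|=1.11380 >1
Interval (-2.3810, 0).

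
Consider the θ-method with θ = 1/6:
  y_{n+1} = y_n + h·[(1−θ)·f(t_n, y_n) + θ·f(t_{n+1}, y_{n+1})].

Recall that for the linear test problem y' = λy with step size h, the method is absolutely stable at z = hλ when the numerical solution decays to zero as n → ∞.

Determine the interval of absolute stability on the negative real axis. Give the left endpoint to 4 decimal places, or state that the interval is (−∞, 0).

(-3.0000, 0).

On y'=λy, z=hλ:
  y_{n+1} = y_n + z·[5/6·y_n + 1/6·y_{n+1}] ⇒ (1 − 1/6z)y_{n+1} = (1 + 5/6z)y_n
  R(z) = (1 + 5/6z)/(1 − 1/6z).

Need |R(x)|<1, x<0.
x=-1.76: |R|=0.3608
R=−1: 1+5/6x = −1+1/6x ⇒ -2/3x=2 ⇒ x=2/(-2/3)=-3.0000
Confirm numerically:
  x=-2.614: |R|=0.82076 <1
  x=-2.262: |R|=0.64270 <1
  x=-1.976: |R|=0.48646 <1
  x=-1.752: |R|=0.35604 <1
  x=-3.442: |R|=1.18725 >1
  x=-3.382: |R|=1.16287 >1
  x=-3.260: |R|=1.11231 >1
Interval (-3.0000, 0).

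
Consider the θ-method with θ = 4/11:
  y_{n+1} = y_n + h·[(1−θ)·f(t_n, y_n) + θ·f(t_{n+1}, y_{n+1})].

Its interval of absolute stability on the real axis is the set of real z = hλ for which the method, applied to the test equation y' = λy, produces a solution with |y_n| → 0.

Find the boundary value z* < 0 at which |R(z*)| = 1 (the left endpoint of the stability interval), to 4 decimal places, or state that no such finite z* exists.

z* = -7.3333.

Set f=λy, z=hλ:
  y_{n+1} = y_n + z·[7/11·y_n + 4/11·y_{n+1}] ⇒ (1 − 4/11z)y_{n+1} = (1 + 7/11z)y_n
  Hence R(z) = (1 + 7/11z)/(1 − 4/11z).

Solve |R(x)|<1 on ℝ⁻.
x=-1.58: |R|=0.0035
R=−1: 1+7/11x = −1+4/11x ⇒ -3/11x=2 ⇒ x=2/(-3/11)=-7.3333
Confirm numerically:
  x=-6.076: |R|=0.89316 <1
  x=-5.883: |R|=0.87400 <1
  x=-5.336: |R|=0.81474 <1
  x=-7.614: |R|=1.02031 >1
  x=-7.589: |R|=1.01855 >1
Interval (-7.3333, 0).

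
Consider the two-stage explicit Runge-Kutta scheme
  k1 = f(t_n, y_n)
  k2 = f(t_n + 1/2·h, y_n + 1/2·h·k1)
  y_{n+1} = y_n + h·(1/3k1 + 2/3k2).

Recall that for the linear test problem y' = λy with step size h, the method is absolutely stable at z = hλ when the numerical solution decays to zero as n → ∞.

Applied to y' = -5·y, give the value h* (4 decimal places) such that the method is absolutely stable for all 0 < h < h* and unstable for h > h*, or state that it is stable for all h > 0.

(-3.0000,0); λ=-5 ⇒ h* = (3)/5 = 0.6000.

Set f=λy, z=hλ:
  k1=λy_n ⇒ h·k1=z·y_n;  k2=λ(1+1/2z)y_n ⇒ h·k2=z(1+1/2z)y_n
  y_{n+1}/y_n = 1 + 1/3z + 2/3z(1+1/2z) = 1 + z + 1/3z²
  R(z) = 1 + z + 1/3z².

Find x<0 with |R(x)|<1.
x=-0.88: |R|=0.3781
R=1: x+1/3x²=0 ⇒ x=−3=-3.0000; min R=1−1/(4·1/3)=0.2500>−1
Confirm numerically:
  x=-2.580: |R|=0.63880 <1
  x=-1.815: |R|=0.28307 <1
  x=-1.423: |R|=0.25198 <1
  x=-3.585: |R|=1.69907 >1
  x=-3.406: |R|=1.46095 >1
Interval (-3.0000, 0).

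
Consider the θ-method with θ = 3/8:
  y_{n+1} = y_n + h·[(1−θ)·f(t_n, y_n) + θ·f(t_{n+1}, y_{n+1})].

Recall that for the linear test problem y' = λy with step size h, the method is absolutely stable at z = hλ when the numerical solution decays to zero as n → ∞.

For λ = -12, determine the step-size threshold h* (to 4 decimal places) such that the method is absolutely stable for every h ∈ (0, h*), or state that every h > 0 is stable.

Set f=λy, z=hλ:
  y_{n+1} = y_n + z·[5/8·y_n + 3/8·y_{n+1}] ⇒ (1 − 3/8z)y_{n+1} = (1 + 5/8z)y_n
  so R(z) = (1 + 5/8z)/(1 − 3/8z).

Solve |R(x)|<1 on ℝ⁻.
x=-0.65: |R|=0.4774
R=−1: 1+5/8x = −1+3/8x ⇒ -1/4x=2 ⇒ x=2/(-1/4)=-8.0000
Confirm numerically:
  x=-7.921: |R|=0.99503 <1
  x=-7.783: |R|=0.98616 <1
  x=-6.389: |R|=0.88140 <1
  x=-4.011: |R|=0.60176 <1
  x=-8.576: |R|=1.03416 >1
  x=-8.325: |R|=1.01971 >1
Stable set (-8.0000, 0).

(-8.0000,0); λ=-12 ⇒ h* = (8)/12 = 0.6667.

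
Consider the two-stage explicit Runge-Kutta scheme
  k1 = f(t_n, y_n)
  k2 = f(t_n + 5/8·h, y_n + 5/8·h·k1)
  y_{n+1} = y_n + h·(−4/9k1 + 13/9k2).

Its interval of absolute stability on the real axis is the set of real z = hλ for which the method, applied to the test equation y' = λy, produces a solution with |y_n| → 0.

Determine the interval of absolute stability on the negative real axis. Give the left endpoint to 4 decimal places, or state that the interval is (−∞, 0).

(-1.1077, 0).

Set f=λy, z=hλ:
  k1=λy_n ⇒ h·k1=z·y_n;  k2=λ(1+5/8z)y_n ⇒ h·k2=z(1+5/8z)y_n
  y_{n+1}/y_n = 1 − 4/9z + 13/9z(1+5/8z) = 1 + z + 65/72z²
  so R(z) = 1 + z + 65/72z².

Find x<0 with |R(x)|<1.
x=-1.12: |R|=1.0124
R=1: x+65/72x²=0 ⇒ x=−72/65=-1.1077; min R=1−1/(4·65/72)=0.7231>−1
Confirm numerically:
  x=-1.064: |R|=0.95803 <1
  x=-0.997: |R|=0.90037 <1
  x=-0.810: |R|=0.78231 <1
  x=-1.616: |R|=1.74156 >1
  x=-1.395: |R|=1.36183 >1
  x=-1.129: |R|=1.02172 >1
Stable set (-1.1077, 0).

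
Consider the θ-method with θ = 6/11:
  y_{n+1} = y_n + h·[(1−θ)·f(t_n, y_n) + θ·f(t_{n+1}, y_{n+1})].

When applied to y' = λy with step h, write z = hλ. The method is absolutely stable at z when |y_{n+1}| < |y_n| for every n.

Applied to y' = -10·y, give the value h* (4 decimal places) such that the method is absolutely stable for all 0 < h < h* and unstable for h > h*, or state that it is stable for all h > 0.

On y'=λy, z=hλ:
  y_{n+1} = y_n + z·[5/11·y_n + 6/11·y_{n+1}] ⇒ (1 − 6/11z)y_{n+1} = (1 + 5/11z)y_n
  Hence R(z) = (1 + 5/11z)/(1 − 6/11z).

Boundary: |R(x)|=1, x<0.
x=-1.08: |R|=0.3204
x=-2: |R|=0.0435
x=-10: |R|=0.5493
x=-100: |R|=0.8003
θ=6/11≥1/2 ⇒ |1+5/11x|<|1−6/11x| ∀x<0 ⇒ stable on all of ℝ⁻.

interval (−∞, 0). Any h>0 works for λ=-10.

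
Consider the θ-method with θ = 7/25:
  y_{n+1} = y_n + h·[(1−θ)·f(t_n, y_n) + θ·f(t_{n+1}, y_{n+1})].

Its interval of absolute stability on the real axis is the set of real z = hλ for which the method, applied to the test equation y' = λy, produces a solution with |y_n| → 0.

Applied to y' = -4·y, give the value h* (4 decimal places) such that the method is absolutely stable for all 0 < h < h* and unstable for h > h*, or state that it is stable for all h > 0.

On y'=λy, z=hλ:
  y_{n+1} = y_n + z·[18/25·y_n + 7/25·y_{n+1}] ⇒ (1 − 7/25z)y_{n+1} = (1 + 18/25z)y_n
  ⇒ R(z) = (1 + 18/25z)/(1 − 7/25z).

Boundary: |R(x)|=1, x<0.
x=-1.1: |R|=0.1590
R=−1: 1+18/25x = −1+7/25x ⇒ -11/25x=2 ⇒ x=2/(-11/25)=-4.5455
Confirm numerically:
  x=-3.083: |R|=0.65464 <1
  x=-2.628: |R|=0.51396 <1
  x=-1.926: |R|=0.25123 <1
  x=-5.105: |R|=1.10134 >1
  x=-5.029: |R|=1.08835 >1
  x=-4.828: |R|=1.05286 >1
Interval (-4.5455, 0).

(-4.5455,0); λ=-4 ⇒ h* = (50/11)/4 = 1.1364.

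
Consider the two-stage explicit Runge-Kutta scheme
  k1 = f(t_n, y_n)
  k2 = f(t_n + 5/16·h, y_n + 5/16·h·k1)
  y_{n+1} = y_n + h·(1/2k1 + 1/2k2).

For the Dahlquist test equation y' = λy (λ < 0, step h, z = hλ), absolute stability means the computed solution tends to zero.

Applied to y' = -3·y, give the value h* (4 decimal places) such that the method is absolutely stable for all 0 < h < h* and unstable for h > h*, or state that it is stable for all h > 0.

(-6.4000,0); λ=-3 ⇒ h* = (32/5)/3 = 2.1333.

With y'=λy (z=hλ):
  k1=λy_n ⇒ h·k1=z·y_n;  k2=λ(1+5/16z)y_n ⇒ h·k2=z(1+5/16z)y_n
  y_{n+1}/y_n = 1 + 1/2z + 1/2z(1+5/16z) = 1 + z + 5/32z²
  R(z) = 1 + z + 5/32z².

Boundary: |R(x)|=1, x<0.
x=-1.58: |R|=0.1899
R=1: x+5/32x²=0 ⇒ x=−32/5=-6.4000; min R=1−1/(4·5/32)=-0.6000>−1
Confirm numerically:
  x=-6.356: |R|=0.95630 <1
  x=-5.084: |R|=0.04540 <1
  x=-4.686: |R|=0.25497 <1
  x=-6.602: |R|=1.20838 >1
  x=-6.421: |R|=1.02107 >1
So |R|<1 on (-6.4000, 0).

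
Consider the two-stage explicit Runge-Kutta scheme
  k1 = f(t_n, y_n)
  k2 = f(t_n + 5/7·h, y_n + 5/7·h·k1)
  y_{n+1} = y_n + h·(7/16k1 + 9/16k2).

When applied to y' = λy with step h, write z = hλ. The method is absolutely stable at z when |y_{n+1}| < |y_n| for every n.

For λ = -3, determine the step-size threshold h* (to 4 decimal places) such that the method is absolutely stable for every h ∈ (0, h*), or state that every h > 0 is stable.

Set f=λy, z=hλ:
  k1=λy_n ⇒ h·k1=z·y_n;  k2=λ(1+5/7z)y_n ⇒ h·k2=z(1+5/7z)y_n
  y_{n+1}/y_n = 1 + 7/16z + 9/16z(1+5/7z) = 1 + z + 45/112z²
  R(z) = 1 + z + 45/112z².

Boundary: |R(x)|=1, x<0.
x=-1.46: |R|=0.3964
R=1: x+45/112x²=0 ⇒ x=−112/45=-2.4889; min R=1−1/(4·45/112)=0.3778>−1
Confirm numerically:
  x=-2.211: |R|=0.75314 <1
  x=-2.046: |R|=0.63592 <1
  x=-1.980: |R|=0.59516 <1
  x=-1.254: |R|=0.37781 <1
  x=-2.652: |R|=1.17380 >1
  x=-2.580: |R|=1.09445 >1
  x=-2.570: |R|=1.08375 >1
Stable set (-2.4889, 0).

(-2.4889,0); λ=-3 ⇒ h* = (112/45)/3 = 0.8296.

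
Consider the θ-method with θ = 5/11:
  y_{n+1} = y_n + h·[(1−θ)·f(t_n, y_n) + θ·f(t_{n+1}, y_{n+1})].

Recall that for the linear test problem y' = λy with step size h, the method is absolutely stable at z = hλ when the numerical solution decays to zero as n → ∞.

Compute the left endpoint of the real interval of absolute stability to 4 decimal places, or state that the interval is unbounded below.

left endpoint -22.0000.

On y'=λy, z=hλ:
  y_{n+1} = y_n + z·[6/11·y_n + 5/11·y_{n+1}] ⇒ (1 − 5/11z)y_{n+1} = (1 + 6/11z)y_n
  R(z) = (1 + 6/11z)/(1 − 5/11z).

Find x<0 with |R(x)|<1.
x=-0.85: |R|=0.3869
R=−1: 1+6/11x = −1+5/11x ⇒ -1/11x=2 ⇒ x=2/(-1/11)=-22.0000
Confirm numerically:
  x=-21.033: |R|=0.99168 <1
  x=-14.614: |R|=0.91214 <1
  x=-13.976: |R|=0.90079 <1
  x=-22.490: |R|=1.00397 >1
  x=-22.428: |R|=1.00348 >1
  x=-22.168: |R|=1.00138 >1
Stable set (-22.0000, 0).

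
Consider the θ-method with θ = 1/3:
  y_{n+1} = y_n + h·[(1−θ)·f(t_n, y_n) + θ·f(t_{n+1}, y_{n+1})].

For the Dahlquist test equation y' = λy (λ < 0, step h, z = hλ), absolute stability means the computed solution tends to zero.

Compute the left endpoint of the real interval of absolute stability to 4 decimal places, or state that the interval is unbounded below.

z* = -6.0000.

Test eqn y'=λy, z=hλ:
  y_{n+1} = y_n + z·[2/3·y_n + 1/3·y_{n+1}] ⇒ (1 − 1/3z)y_{n+1} = (1 + 2/3z)y_n
  R(z) = (1 + 2/3z)/(1 − 1/3z).

Solve |R(x)|<1 on ℝ⁻.
x=-0.72: |R|=0.4194
R=−1: 1+2/3x = −1+1/3x ⇒ -1/3x=2 ⇒ x=2/(-1/3)=-6.0000
Confirm numerically:
  x=-5.690: |R|=0.96433 <1
  x=-4.906: |R|=0.86162 <1
  x=-3.732: |R|=0.66310 <1
  x=-2.485: |R|=0.35916 <1
  x=-6.596: |R|=1.06211 >1
  x=-6.480: |R|=1.05063 >1
  x=-6.161: |R|=1.01757 >1
Stable set (-6.0000, 0).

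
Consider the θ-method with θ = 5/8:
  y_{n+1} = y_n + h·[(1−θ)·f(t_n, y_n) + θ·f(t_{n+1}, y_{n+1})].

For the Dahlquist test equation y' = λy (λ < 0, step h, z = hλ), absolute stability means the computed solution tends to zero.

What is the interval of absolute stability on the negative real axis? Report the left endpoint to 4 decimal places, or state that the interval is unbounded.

unbounded; (−∞, 0).

With y'=λy (z=hλ):
  y_{n+1} = y_n + z·[3/8·y_n + 5/8·y_{n+1}] ⇒ (1 − 5/8z)y_{n+1} = (1 + 3/8z)y_n
  so R(z) = (1 + 3/8z)/(1 − 5/8z).

Find x<0 with |R(x)|<1.
x=-0.74: |R|=0.4940
x=-2: |R|=0.1111
x=-10: |R|=0.3793
x=-100: |R|=0.5748
θ=5/8≥1/2 ⇒ |1+3/8x|<|1−5/8x| ∀x<0 ⇒ interval (−∞,0).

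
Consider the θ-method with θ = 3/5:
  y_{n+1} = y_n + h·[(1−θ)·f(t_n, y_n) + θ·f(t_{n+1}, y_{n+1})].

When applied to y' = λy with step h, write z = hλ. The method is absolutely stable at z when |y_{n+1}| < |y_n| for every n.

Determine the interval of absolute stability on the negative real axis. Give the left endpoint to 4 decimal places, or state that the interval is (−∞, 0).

unbounded; (−∞, 0).

On y'=λy, z=hλ:
  y_{n+1} = y_n + z·[2/5·y_n + 3/5·y_{n+1}] ⇒ (1 − 3/5z)y_{n+1} = (1 + 2/5z)y_n
  so R(z) = (1 + 2/5z)/(1 − 3/5z).

Boundary: |R(x)|=1, x<0.
x=-0.94: |R|=0.3990
x=-2: |R|=0.0909
x=-10: |R|=0.4286
x=-100: |R|=0.6393
θ=3/5≥1/2 ⇒ |1+2/5x|<|1−3/5x| ∀x<0 ⇒ stable on all of ℝ⁻.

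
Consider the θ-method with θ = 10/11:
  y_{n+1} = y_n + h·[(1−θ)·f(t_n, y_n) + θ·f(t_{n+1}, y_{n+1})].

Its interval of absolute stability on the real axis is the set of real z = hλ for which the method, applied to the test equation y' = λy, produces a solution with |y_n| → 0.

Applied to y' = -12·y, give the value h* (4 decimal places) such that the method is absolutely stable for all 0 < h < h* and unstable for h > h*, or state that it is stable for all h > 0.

(−∞, 0) — no finite endpoint. Any h>0 works for λ=-12.

With y'=λy (z=hλ):
  y_{n+1} = y_n + z·[1/11·y_n + 10/11·y_{n+1}] ⇒ (1 − 10/11z)y_{n+1} = (1 + 1/11z)y_n
  Hence R(z) = (1 + 1/11z)/(1 − 10/11z).

Find x<0 with |R(x)|<1.
x=-1.28: |R|=0.4084
x=-2: |R|=0.2903
x=-10: |R|=0.0090
x=-100: |R|=0.0880
θ=10/11≥1/2 ⇒ |1+1/11x|<|1−10/11x| ∀x<0 ⇒ stable on all of ℝ⁻.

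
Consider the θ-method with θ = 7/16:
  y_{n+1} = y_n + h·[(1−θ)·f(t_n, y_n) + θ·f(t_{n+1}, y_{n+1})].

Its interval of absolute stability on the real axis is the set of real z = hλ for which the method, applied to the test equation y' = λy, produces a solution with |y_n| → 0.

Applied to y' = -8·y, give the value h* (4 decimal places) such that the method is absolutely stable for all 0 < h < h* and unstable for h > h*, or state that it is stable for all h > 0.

Set f=λy, z=hλ:
  y_{n+1} = y_n + z·[9/16·y_n + 7/16·y_{n+1}] ⇒ (1 − 7/16z)y_{n+1} = (1 + 9/16z)y_n
  R(z) = (1 + 9/16z)/(1 − 7/16z).

Solve |R(x)|<1 on ℝ⁻.
x=-0.96: |R|=0.3239
R=−1: 1+9/16x = −1+7/16x ⇒ -1/8x=2 ⇒ x=2/(-1/8)=-16.0000
Confirm numerically:
  x=-15.278: |R|=0.98826 <1
  x=-12.998: |R|=0.94388 <1
  x=-12.071: |R|=0.92181 <1
  x=-16.497: |R|=1.00756 >1
  x=-16.220: |R|=1.00340 >1
Stable set (-16.0000, 0).

(-16.0000,0); λ=-8 ⇒ h* = (16)/8 = 2.0000.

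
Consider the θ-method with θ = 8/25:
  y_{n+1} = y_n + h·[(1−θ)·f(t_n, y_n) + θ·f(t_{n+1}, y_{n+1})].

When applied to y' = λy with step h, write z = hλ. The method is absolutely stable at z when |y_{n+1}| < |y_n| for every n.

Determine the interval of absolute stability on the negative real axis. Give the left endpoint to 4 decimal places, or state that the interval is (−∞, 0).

With y'=λy (z=hλ):
  y_{n+1} = y_n + z·[17/25·y_n + 8/25·y_{n+1}] ⇒ (1 − 8/25z)y_{n+1} = (1 + 17/25z)y_n
  R(z) = (1 + 17/25z)/(1 − 8/25z).

Solve |R(x)|<1 on ℝ⁻.
x=-0.87: |R|=0.3195
R=−1: 1+17/25x = −1+8/25x ⇒ -9/25x=2 ⇒ x=2/(-9/25)=-5.5556
Confirm numerically:
  x=-5.370: |R|=0.97543 <1
  x=-5.199: |R|=0.95181 <1
  x=-4.584: |R|=0.85822 <1
  x=-3.100: |R|=0.55622 <1
  x=-5.832: |R|=1.03472 >1
  x=-5.688: |R|=1.01691 >1
  x=-5.677: |R|=1.01552 >1
Stable set (-5.5556, 0).

(-5.5556, 0).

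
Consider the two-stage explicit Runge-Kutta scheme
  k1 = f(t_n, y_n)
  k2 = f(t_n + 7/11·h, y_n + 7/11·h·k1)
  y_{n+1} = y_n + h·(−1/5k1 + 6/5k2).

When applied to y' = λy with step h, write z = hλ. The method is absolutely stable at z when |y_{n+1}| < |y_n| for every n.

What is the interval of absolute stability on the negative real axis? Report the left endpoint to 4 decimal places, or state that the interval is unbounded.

Set f=λy, z=hλ:
  k1=λy_n ⇒ h·k1=z·y_n;  k2=λ(1+7/11z)y_n ⇒ h·k2=z(1+7/11z)y_n
  y_{n+1}/y_n = 1 − 1/5z + 6/5z(1+7/11z) = 1 + z + 42/55z²
  so R(z) = 1 + z + 42/55z².

Solve |R(x)|<1 on ℝ⁻.
x=-0.61: |R|=0.6741
R=1: x+42/55x²=0 ⇒ x=−55/42=-1.3095; min R=1−1/(4·42/55)=0.6726>−1
Confirm numerically:
  x=-0.919: |R|=0.72594 <1
  x=-0.704: |R|=0.67447 <1
  x=-0.609: |R|=0.67422 <1
  x=-0.578: |R|=0.67712 <1
  x=-1.699: |R|=1.50531 >1
  x=-1.518: |R|=1.24167 >1
  x=-1.351: |R|=1.04279 >1
Stable set (-1.3095, 0).

z∈(-1.3095,0).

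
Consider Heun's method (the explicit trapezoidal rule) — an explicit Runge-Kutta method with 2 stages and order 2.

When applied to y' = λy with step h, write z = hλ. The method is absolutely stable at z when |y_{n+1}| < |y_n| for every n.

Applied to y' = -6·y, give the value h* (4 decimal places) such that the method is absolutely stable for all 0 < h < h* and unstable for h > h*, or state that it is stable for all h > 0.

(-2.0000,0); λ=-6 ⇒ h* = 0.3333.

With y'=λy (z=hλ):
  order 2, 2-stage ⇒ R(z)=1+z+z^2/2
  (e.g. R(-0.42)=0.66820, |R|=0.66820)

Boundary: |R(x)|=1, x<0.
x=-0.42: |R|=0.6682
|R(-1.43)|=0.5924 |R(-0.88)|=0.5072 |R(-0.68)|=0.5512
Bisect:
  x_lo=-2.8432 |R|=2.1987  x_hi=-0.1663 |R|=0.8475
  mid=-1.50477 |R|=0.62739 →hi
  mid=-2.17399 |R|=1.18913 →lo
  mid=-1.83938 |R|=0.85228 →hi
  mid=-2.00669 |R|=1.00671 →lo
  mid=-1.92303 |R|=0.92599 →hi
  mid=-1.96486 |R|=0.96548 →hi
  mid=-1.98577 |R|=0.98587 →hi
  ...
  [-2.00015,-1.99999] ⇒ x*=-2.0000
Stable set (-2.0000, 0).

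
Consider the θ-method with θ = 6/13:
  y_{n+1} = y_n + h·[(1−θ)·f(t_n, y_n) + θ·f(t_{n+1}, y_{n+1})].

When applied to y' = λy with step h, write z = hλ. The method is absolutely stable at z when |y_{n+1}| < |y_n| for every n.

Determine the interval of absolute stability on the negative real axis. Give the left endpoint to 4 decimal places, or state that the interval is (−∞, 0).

z∈(-26.0000,0).

With y'=λy (z=hλ):
  y_{n+1} = y_n + z·[7/13·y_n + 6/13·y_{n+1}] ⇒ (1 − 6/13z)y_{n+1} = (1 + 7/13z)y_n
  so R(z) = (1 + 7/13z)/(1 − 6/13z).

Need |R(x)|<1, x<0.
x=-1.77: |R|=0.0258
R=−1: 1+7/13x = −1+6/13x ⇒ -1/13x=2 ⇒ x=2/(-1/13)=-26.0000
Confirm numerically:
  x=-23.499: |R|=0.98376 <1
  x=-22.695: |R|=0.97784 <1
  x=-12.972: |R|=0.85657 <1
  x=-26.537: |R|=1.00312 >1
  x=-26.318: |R|=1.00186 >1
  x=-26.147: |R|=1.00087 >1
So |R|<1 on (-26.0000, 0).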